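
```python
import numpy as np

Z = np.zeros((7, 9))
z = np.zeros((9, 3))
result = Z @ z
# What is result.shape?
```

(7, 3)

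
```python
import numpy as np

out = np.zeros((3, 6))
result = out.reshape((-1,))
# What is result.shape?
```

(18,)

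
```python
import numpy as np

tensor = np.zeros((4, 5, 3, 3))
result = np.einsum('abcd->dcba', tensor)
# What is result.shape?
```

(3, 3, 5, 4)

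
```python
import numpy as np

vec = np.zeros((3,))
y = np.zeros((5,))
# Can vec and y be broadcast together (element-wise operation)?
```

No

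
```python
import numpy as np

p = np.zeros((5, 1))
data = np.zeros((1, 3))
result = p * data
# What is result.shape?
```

(5, 3)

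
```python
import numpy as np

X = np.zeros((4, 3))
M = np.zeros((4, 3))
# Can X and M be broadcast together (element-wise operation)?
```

Yes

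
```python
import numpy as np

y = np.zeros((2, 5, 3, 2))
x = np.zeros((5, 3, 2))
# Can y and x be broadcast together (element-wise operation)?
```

Yes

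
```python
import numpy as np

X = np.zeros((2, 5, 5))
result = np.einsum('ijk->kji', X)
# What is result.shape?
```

(5, 5, 2)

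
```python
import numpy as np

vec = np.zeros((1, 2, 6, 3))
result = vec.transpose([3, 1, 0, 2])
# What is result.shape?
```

(3, 2, 1, 6)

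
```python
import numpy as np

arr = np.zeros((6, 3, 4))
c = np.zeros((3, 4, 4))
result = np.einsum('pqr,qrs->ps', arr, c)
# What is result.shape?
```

(6, 4)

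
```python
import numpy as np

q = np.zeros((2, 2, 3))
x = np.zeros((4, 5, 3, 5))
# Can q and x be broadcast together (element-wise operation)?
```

No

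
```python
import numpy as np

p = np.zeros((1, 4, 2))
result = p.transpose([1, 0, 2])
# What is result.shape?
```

(4, 1, 2)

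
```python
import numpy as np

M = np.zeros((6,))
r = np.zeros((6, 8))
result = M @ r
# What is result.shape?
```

(8,)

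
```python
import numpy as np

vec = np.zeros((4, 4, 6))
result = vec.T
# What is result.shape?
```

(6, 4, 4)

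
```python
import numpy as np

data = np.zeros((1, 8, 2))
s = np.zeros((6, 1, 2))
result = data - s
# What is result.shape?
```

(6, 8, 2)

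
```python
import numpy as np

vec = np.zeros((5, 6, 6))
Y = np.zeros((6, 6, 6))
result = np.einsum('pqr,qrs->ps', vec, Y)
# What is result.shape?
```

(5, 6)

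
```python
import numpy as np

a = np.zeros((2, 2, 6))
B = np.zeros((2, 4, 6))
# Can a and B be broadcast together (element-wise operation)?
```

No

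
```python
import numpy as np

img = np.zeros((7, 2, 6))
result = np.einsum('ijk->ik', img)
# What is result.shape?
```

(7, 6)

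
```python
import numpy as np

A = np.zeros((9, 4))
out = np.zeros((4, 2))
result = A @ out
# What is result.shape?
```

(9, 2)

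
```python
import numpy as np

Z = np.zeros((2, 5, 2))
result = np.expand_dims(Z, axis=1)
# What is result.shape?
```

(2, 1, 5, 2)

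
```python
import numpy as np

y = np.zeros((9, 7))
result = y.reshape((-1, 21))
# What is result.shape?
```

(3, 21)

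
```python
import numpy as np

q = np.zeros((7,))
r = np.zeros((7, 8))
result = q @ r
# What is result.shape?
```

(8,)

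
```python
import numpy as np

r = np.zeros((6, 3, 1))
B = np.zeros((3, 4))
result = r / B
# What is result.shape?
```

(6, 3, 4)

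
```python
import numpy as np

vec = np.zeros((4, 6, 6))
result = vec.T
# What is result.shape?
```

(6, 6, 4)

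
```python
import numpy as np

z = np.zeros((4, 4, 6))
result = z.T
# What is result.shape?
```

(6, 4, 4)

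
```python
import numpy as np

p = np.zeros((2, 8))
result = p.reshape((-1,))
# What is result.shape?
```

(16,)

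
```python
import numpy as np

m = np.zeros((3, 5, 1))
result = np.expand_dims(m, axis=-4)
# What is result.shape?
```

(1, 3, 5, 1)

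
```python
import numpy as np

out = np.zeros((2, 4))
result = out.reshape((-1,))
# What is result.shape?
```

(8,)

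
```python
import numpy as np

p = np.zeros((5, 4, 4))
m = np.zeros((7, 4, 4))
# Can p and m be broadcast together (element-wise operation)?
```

No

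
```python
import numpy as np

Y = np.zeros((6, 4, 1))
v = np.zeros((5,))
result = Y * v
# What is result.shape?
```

(6, 4, 5)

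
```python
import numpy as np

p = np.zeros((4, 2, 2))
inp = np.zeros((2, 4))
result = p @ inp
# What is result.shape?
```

(4, 2, 4)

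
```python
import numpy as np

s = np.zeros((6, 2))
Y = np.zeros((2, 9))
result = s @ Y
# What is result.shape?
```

(6, 9)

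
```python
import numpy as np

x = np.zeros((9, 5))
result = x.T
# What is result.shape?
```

(5, 9)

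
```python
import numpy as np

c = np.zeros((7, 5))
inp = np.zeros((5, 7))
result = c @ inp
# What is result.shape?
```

(7, 7)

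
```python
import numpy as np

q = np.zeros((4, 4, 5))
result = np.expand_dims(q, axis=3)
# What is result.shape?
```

(4, 4, 5, 1)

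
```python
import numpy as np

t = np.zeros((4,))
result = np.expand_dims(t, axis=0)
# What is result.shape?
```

(1, 4)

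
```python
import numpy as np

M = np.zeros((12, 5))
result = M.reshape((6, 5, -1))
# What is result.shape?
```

(6, 5, 2)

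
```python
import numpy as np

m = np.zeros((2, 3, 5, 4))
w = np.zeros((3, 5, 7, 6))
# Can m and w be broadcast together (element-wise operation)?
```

No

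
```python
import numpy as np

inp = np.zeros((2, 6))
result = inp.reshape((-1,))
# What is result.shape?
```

(12,)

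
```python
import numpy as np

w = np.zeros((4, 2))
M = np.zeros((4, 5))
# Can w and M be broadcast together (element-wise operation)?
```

No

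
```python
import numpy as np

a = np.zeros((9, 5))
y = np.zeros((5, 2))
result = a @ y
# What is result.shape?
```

(9, 2)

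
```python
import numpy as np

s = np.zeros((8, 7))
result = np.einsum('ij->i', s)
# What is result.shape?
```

(8,)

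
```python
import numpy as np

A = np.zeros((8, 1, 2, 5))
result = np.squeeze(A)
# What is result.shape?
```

(8, 2, 5)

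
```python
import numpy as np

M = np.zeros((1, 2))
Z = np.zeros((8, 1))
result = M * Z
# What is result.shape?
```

(8, 2)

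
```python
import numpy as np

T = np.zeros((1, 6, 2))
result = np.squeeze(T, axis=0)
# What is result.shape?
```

(6, 2)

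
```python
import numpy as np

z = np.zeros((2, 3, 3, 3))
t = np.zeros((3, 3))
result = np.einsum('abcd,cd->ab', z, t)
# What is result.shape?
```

(2, 3)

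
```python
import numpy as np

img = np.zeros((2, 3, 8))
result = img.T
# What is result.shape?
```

(8, 3, 2)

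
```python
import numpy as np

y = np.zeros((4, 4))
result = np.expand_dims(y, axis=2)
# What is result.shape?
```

(4, 4, 1)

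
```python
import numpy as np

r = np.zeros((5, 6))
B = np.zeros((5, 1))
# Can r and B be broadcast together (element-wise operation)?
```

Yes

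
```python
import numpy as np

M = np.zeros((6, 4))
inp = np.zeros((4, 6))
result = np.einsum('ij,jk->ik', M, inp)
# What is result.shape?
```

(6, 6)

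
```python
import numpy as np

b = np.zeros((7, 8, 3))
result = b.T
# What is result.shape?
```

(3, 8, 7)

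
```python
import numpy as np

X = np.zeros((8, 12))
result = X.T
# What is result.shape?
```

(12, 8)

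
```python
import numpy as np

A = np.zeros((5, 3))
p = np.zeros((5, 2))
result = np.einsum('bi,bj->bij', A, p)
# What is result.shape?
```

(5, 3, 2)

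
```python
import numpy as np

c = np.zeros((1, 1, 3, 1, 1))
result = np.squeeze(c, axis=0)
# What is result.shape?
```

(1, 3, 1, 1)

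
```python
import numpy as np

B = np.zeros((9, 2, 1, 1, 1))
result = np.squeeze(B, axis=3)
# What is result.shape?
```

(9, 2, 1, 1)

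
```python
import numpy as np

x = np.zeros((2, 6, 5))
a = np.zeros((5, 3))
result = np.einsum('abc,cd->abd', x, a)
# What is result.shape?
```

(2, 6, 3)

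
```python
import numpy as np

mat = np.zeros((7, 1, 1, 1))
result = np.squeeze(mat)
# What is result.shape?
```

(7,)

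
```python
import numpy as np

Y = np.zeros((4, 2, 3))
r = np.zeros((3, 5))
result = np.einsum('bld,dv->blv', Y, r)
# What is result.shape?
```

(4, 2, 5)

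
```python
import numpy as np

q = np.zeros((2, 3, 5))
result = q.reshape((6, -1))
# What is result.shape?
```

(6, 5)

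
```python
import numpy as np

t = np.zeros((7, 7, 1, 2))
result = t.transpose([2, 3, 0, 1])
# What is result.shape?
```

(1, 2, 7, 7)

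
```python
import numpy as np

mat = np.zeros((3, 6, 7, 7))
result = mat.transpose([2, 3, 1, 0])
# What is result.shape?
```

(7, 7, 6, 3)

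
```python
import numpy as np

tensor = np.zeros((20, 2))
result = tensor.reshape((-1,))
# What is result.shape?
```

(40,)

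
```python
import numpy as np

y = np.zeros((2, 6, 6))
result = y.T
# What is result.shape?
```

(6, 6, 2)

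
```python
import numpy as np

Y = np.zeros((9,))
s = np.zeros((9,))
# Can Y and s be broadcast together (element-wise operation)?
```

Yes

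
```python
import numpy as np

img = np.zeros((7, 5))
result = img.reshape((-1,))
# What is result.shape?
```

(35,)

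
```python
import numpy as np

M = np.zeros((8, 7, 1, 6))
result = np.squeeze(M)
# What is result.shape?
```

(8, 7, 6)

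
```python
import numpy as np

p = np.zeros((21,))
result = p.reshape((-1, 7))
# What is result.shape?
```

(3, 7)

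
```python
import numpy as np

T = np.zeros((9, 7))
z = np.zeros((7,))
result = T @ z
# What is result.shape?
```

(9,)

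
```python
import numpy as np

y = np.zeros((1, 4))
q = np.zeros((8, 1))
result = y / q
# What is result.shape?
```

(8, 4)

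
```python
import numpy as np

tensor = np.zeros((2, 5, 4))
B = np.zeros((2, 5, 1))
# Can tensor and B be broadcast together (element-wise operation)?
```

Yes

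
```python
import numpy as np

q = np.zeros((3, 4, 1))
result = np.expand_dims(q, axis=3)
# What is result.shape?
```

(3, 4, 1, 1)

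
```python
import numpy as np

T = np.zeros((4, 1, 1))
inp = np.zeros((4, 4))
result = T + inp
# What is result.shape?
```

(4, 4, 4)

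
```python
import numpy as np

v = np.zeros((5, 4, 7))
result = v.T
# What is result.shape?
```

(7, 4, 5)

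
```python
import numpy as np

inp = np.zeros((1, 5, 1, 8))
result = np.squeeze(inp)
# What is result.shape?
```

(5, 8)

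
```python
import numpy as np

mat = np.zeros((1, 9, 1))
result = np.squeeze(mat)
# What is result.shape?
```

(9,)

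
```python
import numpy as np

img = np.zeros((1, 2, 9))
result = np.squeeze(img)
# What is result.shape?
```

(2, 9)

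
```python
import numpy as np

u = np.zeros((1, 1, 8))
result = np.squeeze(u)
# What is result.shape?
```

(8,)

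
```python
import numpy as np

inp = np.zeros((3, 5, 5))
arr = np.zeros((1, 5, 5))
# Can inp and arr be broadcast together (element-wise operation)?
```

Yes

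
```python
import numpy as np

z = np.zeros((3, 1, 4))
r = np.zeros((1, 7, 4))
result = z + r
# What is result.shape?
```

(3, 7, 4)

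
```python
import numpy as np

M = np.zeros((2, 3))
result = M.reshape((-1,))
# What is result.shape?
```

(6,)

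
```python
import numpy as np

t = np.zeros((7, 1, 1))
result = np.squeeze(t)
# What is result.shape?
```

(7,)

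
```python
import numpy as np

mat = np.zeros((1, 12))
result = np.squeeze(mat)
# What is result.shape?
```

(12,)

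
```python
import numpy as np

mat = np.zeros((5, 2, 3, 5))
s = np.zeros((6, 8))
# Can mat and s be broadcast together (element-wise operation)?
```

No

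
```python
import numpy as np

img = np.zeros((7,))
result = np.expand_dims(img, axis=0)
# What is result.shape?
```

(1, 7)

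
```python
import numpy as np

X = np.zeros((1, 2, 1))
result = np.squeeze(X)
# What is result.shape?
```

(2,)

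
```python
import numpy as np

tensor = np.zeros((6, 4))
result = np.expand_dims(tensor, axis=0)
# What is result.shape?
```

(1, 6, 4)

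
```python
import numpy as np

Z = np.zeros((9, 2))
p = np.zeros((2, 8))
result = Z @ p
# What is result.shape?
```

(9, 8)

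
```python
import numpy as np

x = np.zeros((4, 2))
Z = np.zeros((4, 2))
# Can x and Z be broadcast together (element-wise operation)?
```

Yes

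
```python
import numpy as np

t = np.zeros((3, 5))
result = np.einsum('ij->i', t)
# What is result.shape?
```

(3,)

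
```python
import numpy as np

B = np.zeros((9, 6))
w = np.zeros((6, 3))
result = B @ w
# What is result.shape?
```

(9, 3)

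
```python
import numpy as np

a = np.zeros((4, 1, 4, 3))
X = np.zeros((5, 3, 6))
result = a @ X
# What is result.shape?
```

(4, 5, 4, 6)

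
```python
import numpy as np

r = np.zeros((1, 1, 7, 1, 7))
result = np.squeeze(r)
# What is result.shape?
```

(7, 7)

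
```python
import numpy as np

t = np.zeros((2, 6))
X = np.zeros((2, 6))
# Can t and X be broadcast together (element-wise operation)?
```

Yes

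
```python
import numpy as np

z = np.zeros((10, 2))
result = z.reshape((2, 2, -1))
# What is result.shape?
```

(2, 2, 5)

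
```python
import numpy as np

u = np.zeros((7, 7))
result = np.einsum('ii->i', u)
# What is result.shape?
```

(7,)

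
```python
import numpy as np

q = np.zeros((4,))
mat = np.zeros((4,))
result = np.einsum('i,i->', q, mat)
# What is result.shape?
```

()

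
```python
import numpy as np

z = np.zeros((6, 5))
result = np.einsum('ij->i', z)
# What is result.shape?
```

(6,)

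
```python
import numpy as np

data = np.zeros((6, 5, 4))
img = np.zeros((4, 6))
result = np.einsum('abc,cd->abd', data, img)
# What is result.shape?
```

(6, 5, 6)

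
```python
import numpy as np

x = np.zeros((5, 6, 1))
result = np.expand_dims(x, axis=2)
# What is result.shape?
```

(5, 6, 1, 1)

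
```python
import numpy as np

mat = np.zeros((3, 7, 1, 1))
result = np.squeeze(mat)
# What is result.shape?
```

(3, 7)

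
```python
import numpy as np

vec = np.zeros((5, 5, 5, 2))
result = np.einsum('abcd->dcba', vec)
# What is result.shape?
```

(2, 5, 5, 5)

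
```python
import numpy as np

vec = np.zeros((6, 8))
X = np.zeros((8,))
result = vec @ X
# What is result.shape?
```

(6,)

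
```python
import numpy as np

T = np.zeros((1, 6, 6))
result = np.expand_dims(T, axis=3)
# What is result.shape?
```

(1, 6, 6, 1)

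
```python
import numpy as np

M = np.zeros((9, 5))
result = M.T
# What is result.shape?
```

(5, 9)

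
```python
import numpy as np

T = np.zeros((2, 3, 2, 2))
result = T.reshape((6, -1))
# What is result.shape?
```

(6, 4)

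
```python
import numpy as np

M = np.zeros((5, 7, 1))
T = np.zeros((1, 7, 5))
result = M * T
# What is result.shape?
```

(5, 7, 5)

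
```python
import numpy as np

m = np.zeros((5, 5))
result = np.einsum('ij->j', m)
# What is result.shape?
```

(5,)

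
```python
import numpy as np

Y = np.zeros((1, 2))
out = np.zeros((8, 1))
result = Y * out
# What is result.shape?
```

(8, 2)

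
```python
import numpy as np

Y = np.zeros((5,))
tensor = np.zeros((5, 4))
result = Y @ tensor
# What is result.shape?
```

(4,)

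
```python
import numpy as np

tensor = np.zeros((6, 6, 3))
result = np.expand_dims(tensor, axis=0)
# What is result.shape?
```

(1, 6, 6, 3)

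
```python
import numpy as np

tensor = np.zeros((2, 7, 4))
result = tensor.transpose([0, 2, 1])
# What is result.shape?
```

(2, 4, 7)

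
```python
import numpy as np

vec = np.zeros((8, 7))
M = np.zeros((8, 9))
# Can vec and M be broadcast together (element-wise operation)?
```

No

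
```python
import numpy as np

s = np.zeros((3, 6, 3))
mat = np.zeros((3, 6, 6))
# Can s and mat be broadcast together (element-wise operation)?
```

No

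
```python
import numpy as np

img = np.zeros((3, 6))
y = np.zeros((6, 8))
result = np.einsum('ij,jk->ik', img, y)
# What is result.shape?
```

(3, 8)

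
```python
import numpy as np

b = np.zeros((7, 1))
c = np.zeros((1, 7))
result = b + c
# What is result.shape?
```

(7, 7)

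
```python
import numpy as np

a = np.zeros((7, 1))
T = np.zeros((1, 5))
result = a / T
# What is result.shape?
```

(7, 5)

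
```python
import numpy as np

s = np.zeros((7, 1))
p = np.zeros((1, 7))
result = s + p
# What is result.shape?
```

(7, 7)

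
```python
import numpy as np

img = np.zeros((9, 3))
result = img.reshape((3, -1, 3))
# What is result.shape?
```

(3, 3, 3)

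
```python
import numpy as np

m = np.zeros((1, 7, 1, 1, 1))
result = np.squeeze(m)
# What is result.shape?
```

(7,)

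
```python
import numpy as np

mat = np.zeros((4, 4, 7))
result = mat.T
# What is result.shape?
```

(7, 4, 4)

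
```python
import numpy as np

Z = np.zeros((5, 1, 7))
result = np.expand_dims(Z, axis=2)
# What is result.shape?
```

(5, 1, 1, 7)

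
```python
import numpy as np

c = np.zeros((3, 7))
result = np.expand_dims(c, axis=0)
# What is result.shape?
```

(1, 3, 7)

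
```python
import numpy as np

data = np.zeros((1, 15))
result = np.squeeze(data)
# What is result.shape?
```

(15,)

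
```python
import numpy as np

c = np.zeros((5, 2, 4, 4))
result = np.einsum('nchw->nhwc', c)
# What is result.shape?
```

(5, 4, 4, 2)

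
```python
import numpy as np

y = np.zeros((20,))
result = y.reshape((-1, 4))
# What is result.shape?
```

(5, 4)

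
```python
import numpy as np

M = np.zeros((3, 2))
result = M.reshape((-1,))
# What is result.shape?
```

(6,)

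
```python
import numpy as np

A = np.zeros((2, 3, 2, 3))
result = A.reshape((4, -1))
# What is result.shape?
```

(4, 9)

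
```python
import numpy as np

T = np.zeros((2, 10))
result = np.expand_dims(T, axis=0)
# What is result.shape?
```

(1, 2, 10)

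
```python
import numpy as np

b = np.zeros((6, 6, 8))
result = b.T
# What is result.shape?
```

(8, 6, 6)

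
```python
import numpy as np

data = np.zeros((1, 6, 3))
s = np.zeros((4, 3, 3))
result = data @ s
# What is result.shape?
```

(4, 6, 3)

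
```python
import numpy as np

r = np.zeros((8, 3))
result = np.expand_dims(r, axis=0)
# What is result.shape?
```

(1, 8, 3)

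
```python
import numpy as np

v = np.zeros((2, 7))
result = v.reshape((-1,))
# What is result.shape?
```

(14,)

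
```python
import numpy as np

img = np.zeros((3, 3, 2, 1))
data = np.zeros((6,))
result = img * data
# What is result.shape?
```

(3, 3, 2, 6)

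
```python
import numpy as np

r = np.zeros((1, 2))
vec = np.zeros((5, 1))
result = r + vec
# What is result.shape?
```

(5, 2)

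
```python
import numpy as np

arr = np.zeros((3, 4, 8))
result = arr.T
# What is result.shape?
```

(8, 4, 3)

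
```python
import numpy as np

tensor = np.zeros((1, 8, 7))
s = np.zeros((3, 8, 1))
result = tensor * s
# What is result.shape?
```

(3, 8, 7)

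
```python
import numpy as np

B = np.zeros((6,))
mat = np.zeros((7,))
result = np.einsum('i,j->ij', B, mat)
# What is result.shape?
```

(6, 7)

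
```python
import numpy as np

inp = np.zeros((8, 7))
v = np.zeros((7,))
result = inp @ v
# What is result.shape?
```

(8,)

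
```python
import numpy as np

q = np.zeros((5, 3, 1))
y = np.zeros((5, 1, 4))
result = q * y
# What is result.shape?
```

(5, 3, 4)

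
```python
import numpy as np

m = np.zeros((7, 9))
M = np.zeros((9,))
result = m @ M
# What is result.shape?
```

(7,)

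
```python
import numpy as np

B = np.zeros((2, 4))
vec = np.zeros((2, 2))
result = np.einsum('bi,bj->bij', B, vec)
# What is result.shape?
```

(2, 4, 2)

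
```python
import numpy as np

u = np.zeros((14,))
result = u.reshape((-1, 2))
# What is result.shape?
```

(7, 2)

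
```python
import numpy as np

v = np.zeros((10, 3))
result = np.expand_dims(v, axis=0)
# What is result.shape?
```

(1, 10, 3)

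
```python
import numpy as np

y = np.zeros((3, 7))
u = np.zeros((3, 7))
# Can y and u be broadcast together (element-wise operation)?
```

Yes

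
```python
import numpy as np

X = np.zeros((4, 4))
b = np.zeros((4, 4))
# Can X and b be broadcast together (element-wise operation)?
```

Yes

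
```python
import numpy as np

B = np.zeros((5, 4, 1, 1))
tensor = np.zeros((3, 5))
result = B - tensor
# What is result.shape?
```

(5, 4, 3, 5)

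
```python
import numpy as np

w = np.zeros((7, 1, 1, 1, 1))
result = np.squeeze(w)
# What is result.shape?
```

(7,)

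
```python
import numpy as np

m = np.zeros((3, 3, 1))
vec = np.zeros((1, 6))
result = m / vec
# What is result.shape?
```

(3, 3, 6)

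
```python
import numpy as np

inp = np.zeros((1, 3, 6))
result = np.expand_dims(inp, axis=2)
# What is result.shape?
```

(1, 3, 1, 6)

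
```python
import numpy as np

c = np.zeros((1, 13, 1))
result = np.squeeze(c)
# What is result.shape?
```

(13,)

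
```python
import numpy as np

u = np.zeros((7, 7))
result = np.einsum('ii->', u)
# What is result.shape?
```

()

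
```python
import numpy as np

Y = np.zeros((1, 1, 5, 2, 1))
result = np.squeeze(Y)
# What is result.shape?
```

(5, 2)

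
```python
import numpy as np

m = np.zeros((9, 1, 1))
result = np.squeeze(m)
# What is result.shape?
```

(9,)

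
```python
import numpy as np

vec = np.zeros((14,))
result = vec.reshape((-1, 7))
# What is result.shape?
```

(2, 7)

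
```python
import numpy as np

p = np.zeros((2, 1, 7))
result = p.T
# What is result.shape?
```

(7, 1, 2)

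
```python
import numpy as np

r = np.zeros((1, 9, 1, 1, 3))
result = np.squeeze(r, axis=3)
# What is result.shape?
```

(1, 9, 1, 3)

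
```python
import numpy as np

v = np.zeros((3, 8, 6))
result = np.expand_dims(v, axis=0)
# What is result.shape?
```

(1, 3, 8, 6)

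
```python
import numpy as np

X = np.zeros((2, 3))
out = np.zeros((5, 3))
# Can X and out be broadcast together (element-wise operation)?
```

No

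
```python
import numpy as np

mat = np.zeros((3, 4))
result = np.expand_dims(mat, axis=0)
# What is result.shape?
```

(1, 3, 4)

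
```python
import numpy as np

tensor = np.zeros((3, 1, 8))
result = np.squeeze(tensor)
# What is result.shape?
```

(3, 8)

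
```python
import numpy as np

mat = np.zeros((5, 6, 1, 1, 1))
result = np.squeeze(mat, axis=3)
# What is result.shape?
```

(5, 6, 1, 1)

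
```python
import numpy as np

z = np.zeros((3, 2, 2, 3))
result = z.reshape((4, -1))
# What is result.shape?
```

(4, 9)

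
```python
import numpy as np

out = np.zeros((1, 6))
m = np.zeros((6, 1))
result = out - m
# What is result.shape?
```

(6, 6)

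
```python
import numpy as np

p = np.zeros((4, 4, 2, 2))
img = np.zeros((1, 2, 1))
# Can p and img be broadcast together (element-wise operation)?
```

Yes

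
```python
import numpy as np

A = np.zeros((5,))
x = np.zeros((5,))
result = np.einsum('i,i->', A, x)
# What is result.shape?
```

()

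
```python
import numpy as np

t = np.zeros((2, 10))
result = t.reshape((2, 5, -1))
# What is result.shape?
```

(2, 5, 2)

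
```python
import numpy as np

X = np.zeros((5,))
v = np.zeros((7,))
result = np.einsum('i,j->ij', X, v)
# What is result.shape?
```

(5, 7)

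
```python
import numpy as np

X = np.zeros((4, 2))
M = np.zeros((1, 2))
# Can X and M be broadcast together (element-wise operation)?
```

Yes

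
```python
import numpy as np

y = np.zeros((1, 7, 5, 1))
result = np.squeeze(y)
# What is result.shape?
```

(7, 5)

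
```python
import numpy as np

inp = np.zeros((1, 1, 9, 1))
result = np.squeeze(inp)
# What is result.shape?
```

(9,)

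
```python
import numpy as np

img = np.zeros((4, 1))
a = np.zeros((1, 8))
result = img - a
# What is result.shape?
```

(4, 8)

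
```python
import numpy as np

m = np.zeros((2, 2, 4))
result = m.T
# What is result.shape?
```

(4, 2, 2)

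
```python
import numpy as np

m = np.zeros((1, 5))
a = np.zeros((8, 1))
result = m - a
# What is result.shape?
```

(8, 5)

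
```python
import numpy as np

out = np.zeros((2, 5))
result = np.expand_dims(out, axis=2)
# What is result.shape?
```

(2, 5, 1)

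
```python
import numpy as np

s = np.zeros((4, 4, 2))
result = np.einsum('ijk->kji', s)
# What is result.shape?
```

(2, 4, 4)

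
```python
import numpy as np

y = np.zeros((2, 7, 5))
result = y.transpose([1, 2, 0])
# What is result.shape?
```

(7, 5, 2)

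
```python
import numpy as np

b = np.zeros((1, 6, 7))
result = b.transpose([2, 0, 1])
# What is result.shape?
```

(7, 1, 6)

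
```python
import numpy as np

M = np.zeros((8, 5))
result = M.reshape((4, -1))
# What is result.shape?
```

(4, 10)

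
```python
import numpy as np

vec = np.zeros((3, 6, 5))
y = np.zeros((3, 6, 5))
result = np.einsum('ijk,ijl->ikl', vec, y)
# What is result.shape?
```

(3, 5, 5)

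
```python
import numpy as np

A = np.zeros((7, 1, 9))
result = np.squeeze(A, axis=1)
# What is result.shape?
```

(7, 9)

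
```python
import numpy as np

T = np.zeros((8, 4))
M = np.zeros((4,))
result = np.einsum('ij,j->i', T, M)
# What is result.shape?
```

(8,)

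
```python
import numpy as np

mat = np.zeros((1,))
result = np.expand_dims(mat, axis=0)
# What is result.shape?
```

(1, 1)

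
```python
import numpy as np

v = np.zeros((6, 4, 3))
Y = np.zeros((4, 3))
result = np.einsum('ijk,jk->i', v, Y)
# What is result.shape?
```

(6,)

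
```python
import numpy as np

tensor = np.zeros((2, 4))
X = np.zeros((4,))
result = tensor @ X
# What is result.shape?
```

(2,)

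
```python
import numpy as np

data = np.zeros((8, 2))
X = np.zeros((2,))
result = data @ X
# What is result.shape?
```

(8,)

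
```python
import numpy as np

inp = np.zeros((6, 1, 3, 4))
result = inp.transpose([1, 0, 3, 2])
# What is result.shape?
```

(1, 6, 4, 3)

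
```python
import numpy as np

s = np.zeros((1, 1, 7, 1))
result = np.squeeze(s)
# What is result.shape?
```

(7,)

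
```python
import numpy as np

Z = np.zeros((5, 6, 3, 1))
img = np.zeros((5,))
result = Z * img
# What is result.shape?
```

(5, 6, 3, 5)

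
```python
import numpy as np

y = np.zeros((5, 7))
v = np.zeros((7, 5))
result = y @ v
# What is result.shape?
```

(5, 5)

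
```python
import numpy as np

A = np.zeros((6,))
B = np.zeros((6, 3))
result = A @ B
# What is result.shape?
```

(3,)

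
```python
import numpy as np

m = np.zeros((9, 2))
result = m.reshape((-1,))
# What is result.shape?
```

(18,)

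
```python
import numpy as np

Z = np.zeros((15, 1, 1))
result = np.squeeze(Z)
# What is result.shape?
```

(15,)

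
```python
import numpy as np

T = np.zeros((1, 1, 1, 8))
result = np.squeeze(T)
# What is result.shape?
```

(8,)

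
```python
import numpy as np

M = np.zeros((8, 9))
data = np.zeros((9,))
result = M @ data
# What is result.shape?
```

(8,)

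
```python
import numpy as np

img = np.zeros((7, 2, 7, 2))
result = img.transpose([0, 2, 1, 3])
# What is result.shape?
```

(7, 7, 2, 2)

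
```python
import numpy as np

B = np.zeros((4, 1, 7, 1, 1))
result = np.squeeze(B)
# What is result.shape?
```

(4, 7)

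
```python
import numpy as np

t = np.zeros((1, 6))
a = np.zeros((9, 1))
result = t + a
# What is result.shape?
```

(9, 6)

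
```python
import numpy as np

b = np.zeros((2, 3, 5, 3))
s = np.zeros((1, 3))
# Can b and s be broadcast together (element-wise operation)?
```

Yes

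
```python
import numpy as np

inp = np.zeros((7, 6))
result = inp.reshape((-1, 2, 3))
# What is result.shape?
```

(7, 2, 3)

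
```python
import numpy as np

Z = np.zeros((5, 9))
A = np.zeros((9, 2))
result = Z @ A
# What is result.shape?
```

(5, 2)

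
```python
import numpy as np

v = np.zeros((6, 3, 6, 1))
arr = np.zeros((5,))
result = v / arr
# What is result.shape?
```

(6, 3, 6, 5)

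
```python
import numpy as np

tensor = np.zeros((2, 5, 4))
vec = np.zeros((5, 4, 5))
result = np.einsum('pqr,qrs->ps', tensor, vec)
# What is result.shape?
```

(2, 5)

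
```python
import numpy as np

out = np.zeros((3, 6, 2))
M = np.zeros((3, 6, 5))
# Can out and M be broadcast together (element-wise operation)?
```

No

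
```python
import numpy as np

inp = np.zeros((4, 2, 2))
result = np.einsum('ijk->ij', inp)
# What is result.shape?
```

(4, 2)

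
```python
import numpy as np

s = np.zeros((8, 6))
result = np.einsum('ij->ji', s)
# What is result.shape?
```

(6, 8)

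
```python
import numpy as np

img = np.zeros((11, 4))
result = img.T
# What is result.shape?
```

(4, 11)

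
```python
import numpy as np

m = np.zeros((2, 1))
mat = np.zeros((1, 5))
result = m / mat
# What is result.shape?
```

(2, 5)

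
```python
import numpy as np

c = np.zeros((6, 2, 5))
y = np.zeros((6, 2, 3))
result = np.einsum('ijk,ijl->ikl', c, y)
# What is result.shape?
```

(6, 5, 3)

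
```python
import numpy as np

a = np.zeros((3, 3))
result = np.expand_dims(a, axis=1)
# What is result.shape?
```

(3, 1, 3)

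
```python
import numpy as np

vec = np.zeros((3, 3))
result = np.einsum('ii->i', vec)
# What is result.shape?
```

(3,)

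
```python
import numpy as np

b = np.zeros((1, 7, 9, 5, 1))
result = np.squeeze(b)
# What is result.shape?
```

(7, 9, 5)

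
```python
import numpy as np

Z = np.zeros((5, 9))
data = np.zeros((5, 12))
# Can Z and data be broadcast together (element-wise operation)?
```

No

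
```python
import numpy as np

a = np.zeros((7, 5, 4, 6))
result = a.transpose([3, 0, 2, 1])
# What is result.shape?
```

(6, 7, 4, 5)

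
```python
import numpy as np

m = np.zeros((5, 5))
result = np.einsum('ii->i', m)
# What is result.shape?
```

(5,)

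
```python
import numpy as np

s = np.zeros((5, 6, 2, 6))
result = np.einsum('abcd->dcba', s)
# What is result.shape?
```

(6, 2, 6, 5)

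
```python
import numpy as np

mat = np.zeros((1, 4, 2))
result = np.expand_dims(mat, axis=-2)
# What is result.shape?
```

(1, 4, 1, 2)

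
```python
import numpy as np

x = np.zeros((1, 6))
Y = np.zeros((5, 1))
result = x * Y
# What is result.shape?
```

(5, 6)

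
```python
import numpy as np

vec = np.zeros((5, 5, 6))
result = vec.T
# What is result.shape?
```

(6, 5, 5)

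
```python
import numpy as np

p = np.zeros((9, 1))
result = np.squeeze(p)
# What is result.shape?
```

(9,)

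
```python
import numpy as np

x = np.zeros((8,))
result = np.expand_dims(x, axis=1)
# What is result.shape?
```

(8, 1)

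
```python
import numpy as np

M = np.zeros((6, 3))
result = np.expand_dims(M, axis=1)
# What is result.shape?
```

(6, 1, 3)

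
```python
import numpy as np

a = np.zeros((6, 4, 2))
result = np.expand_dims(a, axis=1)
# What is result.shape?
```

(6, 1, 4, 2)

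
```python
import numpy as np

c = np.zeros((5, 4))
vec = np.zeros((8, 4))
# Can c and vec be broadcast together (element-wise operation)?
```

No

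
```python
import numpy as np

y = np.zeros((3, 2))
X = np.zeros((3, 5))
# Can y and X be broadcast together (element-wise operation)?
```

No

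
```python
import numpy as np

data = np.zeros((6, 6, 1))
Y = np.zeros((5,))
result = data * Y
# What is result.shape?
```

(6, 6, 5)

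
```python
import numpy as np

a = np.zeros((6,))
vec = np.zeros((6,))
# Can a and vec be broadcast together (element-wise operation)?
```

Yes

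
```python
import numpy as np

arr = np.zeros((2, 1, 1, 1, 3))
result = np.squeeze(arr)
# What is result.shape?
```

(2, 3)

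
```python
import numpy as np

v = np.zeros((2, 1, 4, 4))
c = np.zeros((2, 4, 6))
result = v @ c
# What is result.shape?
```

(2, 2, 4, 6)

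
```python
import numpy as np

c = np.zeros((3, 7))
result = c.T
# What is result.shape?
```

(7, 3)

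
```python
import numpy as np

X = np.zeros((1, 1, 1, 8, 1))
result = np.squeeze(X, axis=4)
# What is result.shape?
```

(1, 1, 1, 8)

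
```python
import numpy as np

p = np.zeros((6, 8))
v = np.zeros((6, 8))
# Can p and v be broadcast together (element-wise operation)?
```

Yes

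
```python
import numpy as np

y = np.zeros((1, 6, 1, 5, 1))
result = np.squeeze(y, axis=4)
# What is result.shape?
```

(1, 6, 1, 5)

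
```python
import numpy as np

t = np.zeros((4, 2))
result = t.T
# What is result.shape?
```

(2, 4)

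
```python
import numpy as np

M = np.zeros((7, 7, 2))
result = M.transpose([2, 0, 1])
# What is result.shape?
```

(2, 7, 7)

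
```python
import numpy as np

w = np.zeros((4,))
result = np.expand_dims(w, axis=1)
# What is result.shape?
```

(4, 1)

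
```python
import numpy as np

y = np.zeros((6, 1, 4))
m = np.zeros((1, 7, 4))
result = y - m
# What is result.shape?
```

(6, 7, 4)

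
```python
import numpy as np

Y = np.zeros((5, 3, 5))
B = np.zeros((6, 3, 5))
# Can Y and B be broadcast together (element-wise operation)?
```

No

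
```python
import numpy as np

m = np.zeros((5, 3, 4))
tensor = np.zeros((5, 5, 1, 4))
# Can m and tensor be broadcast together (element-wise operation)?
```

Yes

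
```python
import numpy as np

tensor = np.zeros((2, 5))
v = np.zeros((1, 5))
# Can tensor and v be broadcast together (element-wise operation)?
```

Yes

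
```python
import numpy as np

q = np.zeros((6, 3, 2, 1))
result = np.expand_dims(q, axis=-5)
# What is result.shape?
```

(1, 6, 3, 2, 1)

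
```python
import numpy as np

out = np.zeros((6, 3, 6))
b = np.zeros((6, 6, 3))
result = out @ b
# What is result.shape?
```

(6, 3, 3)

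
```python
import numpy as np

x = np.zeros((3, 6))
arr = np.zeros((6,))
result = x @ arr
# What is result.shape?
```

(3,)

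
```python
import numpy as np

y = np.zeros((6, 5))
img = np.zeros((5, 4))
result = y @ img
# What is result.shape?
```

(6, 4)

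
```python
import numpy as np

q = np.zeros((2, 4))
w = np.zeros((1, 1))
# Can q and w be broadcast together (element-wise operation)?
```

Yes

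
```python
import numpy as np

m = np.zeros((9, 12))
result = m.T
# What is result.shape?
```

(12, 9)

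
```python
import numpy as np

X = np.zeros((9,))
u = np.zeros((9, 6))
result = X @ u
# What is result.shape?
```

(6,)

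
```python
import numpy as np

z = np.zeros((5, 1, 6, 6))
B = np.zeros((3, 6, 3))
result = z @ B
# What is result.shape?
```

(5, 3, 6, 3)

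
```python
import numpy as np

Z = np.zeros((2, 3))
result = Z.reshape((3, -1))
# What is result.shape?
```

(3, 2)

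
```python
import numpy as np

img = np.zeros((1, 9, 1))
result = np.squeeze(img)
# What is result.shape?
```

(9,)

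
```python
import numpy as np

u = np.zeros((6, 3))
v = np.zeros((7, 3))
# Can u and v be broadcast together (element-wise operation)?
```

No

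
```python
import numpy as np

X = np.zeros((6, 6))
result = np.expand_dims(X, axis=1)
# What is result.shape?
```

(6, 1, 6)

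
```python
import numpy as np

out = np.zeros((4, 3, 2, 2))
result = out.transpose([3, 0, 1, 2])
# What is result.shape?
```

(2, 4, 3, 2)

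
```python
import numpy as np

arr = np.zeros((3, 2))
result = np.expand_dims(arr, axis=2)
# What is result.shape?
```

(3, 2, 1)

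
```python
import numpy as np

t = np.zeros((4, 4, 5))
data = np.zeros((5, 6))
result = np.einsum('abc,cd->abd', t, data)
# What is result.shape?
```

(4, 4, 6)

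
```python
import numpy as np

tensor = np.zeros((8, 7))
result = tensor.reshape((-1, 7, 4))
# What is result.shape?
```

(2, 7, 4)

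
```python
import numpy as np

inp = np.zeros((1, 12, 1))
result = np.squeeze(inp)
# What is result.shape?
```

(12,)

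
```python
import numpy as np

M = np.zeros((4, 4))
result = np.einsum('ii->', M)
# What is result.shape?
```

()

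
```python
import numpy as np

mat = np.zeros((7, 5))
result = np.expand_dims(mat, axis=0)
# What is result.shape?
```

(1, 7, 5)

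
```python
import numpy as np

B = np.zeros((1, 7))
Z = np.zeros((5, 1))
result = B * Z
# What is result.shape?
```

(5, 7)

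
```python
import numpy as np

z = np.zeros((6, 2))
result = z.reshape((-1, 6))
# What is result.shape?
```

(2, 6)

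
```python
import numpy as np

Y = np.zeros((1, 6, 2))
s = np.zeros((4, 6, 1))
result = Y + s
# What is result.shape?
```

(4, 6, 2)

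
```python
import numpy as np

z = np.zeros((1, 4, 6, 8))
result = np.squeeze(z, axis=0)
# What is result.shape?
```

(4, 6, 8)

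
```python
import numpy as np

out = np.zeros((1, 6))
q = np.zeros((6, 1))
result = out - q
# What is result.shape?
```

(6, 6)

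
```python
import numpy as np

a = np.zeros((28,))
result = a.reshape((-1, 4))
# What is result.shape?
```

(7, 4)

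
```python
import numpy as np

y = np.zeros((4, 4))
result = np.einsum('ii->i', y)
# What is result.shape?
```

(4,)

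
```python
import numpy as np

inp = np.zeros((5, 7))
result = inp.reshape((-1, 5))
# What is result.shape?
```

(7, 5)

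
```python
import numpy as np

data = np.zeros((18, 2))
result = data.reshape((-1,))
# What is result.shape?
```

(36,)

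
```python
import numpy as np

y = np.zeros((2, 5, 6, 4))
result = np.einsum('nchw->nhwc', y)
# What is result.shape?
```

(2, 6, 4, 5)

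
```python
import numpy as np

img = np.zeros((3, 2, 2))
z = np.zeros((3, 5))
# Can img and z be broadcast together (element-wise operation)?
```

No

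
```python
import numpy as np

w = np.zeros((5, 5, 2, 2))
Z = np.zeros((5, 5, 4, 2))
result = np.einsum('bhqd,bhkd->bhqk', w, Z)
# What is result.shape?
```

(5, 5, 2, 4)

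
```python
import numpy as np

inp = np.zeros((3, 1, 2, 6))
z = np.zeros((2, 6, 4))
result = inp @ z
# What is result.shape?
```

(3, 2, 2, 4)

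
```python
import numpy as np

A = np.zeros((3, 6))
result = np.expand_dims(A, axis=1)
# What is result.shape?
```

(3, 1, 6)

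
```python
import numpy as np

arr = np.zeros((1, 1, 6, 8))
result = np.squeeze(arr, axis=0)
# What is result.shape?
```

(1, 6, 8)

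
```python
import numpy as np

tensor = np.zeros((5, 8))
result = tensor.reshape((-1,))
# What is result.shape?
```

(40,)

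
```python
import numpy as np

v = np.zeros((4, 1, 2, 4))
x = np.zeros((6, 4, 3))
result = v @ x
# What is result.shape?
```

(4, 6, 2, 3)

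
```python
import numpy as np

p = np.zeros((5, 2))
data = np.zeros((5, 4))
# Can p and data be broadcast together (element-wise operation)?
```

No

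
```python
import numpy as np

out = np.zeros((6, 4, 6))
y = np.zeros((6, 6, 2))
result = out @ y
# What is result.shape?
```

(6, 4, 2)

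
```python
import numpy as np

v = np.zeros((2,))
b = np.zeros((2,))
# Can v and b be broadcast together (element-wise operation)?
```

Yes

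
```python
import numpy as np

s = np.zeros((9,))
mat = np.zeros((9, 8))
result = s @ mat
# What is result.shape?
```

(8,)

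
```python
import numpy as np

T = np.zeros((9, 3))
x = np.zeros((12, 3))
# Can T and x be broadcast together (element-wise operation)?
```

No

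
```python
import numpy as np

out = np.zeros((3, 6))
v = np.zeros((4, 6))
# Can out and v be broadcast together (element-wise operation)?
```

No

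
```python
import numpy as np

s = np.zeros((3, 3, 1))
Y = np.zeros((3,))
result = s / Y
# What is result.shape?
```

(3, 3, 3)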